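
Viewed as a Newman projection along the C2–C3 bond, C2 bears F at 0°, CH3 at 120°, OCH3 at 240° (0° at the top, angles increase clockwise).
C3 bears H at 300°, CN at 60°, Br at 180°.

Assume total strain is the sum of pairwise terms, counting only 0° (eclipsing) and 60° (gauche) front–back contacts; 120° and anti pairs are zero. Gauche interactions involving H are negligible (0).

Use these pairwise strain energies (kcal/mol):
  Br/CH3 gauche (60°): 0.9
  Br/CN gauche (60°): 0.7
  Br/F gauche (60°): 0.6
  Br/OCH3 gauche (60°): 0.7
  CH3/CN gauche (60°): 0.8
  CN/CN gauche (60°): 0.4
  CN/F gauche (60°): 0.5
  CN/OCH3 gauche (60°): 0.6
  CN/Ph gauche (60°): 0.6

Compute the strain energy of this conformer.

2.9 kcal/mol

This conformer is staggered. F at 0° is gauche with CN at 60° (0.5); CH3 at 120° is gauche with CN at 60° (0.8); CH3 at 120° is gauche with Br at 180° (0.9); OCH3 at 240° is gauche with Br at 180° (0.7). Total 2.9 kcal/mol.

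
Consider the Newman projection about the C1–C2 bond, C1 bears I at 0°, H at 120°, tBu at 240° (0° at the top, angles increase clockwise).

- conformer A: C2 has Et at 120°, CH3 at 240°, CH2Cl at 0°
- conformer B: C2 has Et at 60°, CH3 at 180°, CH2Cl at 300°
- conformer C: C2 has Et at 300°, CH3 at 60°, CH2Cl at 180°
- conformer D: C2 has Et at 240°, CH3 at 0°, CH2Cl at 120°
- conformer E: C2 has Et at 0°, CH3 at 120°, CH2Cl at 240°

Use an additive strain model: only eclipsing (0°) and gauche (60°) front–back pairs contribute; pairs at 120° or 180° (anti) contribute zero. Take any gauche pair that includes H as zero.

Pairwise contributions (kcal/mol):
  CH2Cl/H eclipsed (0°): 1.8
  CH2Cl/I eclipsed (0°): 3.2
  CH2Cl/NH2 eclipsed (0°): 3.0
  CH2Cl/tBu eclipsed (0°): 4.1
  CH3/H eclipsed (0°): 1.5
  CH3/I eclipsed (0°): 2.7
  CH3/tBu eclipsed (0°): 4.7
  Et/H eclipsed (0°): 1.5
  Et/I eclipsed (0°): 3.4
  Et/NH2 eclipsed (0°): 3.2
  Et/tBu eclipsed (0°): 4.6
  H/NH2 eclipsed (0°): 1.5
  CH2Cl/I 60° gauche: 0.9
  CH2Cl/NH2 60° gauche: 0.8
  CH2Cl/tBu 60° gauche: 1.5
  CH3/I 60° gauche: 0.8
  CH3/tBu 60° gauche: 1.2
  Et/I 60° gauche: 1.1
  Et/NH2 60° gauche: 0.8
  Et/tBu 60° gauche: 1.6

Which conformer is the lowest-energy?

B

A (eclipsed): I(0°)/CH2Cl(0°) eclipsed 3.2; H(120°)/Et(120°) eclipsed 1.5; tBu(240°)/CH3(240°) eclipsed 4.7 → 9.4 kcal/mol.
B (staggered): I(0°)/Et(60°) gauche 1.1; I(0°)/CH2Cl(300°) gauche 0.9; tBu(240°)/CH3(180°) gauche 1.2; tBu(240°)/CH2Cl(300°) gauche 1.5 → 4.7 kcal/mol.
C (staggered): I(0°)/Et(300°) gauche 1.1; I(0°)/CH3(60°) gauche 0.8; tBu(240°)/Et(300°) gauche 1.6; tBu(240°)/CH2Cl(180°) gauche 1.5 → 5.0 kcal/mol.
D (eclipsed): I(0°)/CH3(0°) eclipsed 2.7; H(120°)/CH2Cl(120°) eclipsed 1.8; tBu(240°)/Et(240°) eclipsed 4.6 → 9.1 kcal/mol.
E (eclipsed): I(0°)/Et(0°) eclipsed 3.4; H(120°)/CH3(120°) eclipsed 1.5; tBu(240°)/CH2Cl(240°) eclipsed 4.1 → 9.0 kcal/mol.
B has the lowest total (4.7 kcal/mol).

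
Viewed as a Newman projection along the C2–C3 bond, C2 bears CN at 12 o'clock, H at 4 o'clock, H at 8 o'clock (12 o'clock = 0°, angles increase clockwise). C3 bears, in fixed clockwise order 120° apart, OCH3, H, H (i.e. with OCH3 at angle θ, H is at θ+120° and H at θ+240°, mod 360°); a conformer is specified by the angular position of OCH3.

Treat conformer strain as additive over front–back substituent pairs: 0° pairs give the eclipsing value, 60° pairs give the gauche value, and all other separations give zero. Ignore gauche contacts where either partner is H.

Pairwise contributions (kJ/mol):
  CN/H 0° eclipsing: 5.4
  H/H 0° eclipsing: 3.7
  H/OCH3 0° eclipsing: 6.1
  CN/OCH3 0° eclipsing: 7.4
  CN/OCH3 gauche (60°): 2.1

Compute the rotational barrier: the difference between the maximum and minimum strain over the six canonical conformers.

15.2 kJ/mol

OCH3 at 0° is eclipsed. CN at 0° is eclipsed with OCH3 at 0° (7.4); H at 120° is eclipsed with H at 120° (3.7); H at 240° is eclipsed with H at 240° (3.7). Total 14.8 kJ/mol.
OCH3 at 60° is staggered. CN at 0° is gauche with OCH3 at 60° (2.1). Total 2.1 kJ/mol.
OCH3 at 120° is eclipsed. CN at 0° is eclipsed with H at 0° (5.4); H at 120° is eclipsed with OCH3 at 120° (6.1); H at 240° is eclipsed with H at 240° (3.7). Total 15.2 kJ/mol.
OCH3 at 180° (staggered): no non-H gauche contacts → 0.0 kJ/mol.
OCH3 at 240° is eclipsed. CN at 0° is eclipsed with H at 0° (5.4); H at 120° is eclipsed with H at 120° (3.7); H at 240° is eclipsed with OCH3 at 240° (6.1). Total 15.2 kJ/mol.
OCH3 at 300° is staggered. CN at 0° is gauche with OCH3 at 300° (2.1). Total 2.1 kJ/mol.
Max at 120° (15.2 kJ/mol), min at 180° (0.0 kJ/mol); barrier = 15.2 kJ/mol.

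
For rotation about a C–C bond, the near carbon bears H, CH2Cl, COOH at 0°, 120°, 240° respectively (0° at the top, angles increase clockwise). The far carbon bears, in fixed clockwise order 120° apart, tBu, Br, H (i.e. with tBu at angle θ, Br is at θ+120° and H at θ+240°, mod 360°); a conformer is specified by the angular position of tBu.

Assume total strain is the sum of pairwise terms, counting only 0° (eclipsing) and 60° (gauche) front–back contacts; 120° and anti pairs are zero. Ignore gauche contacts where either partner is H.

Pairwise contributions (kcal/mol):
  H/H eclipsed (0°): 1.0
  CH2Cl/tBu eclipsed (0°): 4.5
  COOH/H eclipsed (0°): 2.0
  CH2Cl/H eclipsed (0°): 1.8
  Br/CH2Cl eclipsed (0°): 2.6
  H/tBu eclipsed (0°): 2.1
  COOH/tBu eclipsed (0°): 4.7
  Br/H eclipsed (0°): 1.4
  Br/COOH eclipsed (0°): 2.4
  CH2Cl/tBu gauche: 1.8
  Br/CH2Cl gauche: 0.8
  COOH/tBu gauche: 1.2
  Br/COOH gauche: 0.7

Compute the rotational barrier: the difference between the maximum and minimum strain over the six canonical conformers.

5.9 kcal/mol

tBu at 0° (eclipsed): H(0°)/tBu(0°) eclipsed 2.1; CH2Cl(120°)/Br(120°) eclipsed 2.6; COOH(240°)/H(240°) eclipsed 2.0 → 6.7 kcal/mol.
tBu at 60° (staggered): CH2Cl(120°)/tBu(60°) gauche 1.8; CH2Cl(120°)/Br(180°) gauche 0.8; COOH(240°)/Br(180°) gauche 0.7 → 3.3 kcal/mol.
tBu at 120° (eclipsed): H(0°)/H(0°) eclipsed 1.0; CH2Cl(120°)/tBu(120°) eclipsed 4.5; COOH(240°)/Br(240°) eclipsed 2.4 → 7.9 kcal/mol.
tBu at 180° (staggered): CH2Cl(120°)/tBu(180°) gauche 1.8; COOH(240°)/tBu(180°) gauche 1.2; COOH(240°)/Br(300°) gauche 0.7 → 3.7 kcal/mol.
tBu at 240° (eclipsed): H(0°)/Br(0°) eclipsed 1.4; CH2Cl(120°)/H(120°) eclipsed 1.8; COOH(240°)/tBu(240°) eclipsed 4.7 → 7.9 kcal/mol.
tBu at 300° (staggered): CH2Cl(120°)/Br(60°) gauche 0.8; COOH(240°)/tBu(300°) gauche 1.2 → 2.0 kcal/mol.
Max at 120° (7.9 kcal/mol), min at 300° (2.0 kcal/mol); barrier = 5.9 kcal/mol.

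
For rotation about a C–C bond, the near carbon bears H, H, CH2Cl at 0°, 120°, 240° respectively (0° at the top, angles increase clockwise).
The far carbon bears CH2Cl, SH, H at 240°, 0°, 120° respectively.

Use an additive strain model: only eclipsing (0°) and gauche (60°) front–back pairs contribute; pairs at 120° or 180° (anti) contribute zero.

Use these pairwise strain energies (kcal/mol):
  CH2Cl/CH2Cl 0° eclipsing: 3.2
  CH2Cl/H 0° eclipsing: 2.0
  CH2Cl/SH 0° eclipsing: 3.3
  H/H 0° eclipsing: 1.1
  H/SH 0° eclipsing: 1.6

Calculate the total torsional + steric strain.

5.9 kcal/mol

This conformer (eclipsed): H(0°)/SH(0°) eclipsed 1.6; H(120°)/H(120°) eclipsed 1.1; CH2Cl(240°)/CH2Cl(240°) eclipsed 3.2 → 5.9 kcal/mol.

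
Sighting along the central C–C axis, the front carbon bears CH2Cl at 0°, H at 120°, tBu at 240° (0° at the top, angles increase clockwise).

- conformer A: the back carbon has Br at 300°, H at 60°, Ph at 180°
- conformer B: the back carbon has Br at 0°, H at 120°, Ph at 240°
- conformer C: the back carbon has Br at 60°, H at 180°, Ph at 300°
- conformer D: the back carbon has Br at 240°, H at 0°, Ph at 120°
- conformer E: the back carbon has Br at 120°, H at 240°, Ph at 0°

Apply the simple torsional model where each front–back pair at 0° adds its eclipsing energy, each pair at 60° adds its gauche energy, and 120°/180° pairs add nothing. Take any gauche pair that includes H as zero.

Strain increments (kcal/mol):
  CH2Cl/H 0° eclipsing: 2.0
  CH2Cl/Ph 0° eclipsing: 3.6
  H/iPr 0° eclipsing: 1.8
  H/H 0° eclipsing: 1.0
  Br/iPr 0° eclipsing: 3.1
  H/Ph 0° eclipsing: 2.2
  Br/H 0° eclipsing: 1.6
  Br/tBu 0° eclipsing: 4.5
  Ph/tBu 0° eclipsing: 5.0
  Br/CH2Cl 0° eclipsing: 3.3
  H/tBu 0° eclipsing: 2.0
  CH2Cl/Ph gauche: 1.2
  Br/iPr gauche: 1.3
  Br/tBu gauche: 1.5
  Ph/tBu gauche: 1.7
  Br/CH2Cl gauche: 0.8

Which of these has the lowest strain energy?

C

A (staggered): CH2Cl(0°)/Br(300°) gauche 0.8; tBu(240°)/Br(300°) gauche 1.5; tBu(240°)/Ph(180°) gauche 1.7 → 4.0 kcal/mol.
B (eclipsed): CH2Cl(0°)/Br(0°) eclipsed 3.3; H(120°)/H(120°) eclipsed 1.0; tBu(240°)/Ph(240°) eclipsed 5.0 → 9.3 kcal/mol.
C (staggered): CH2Cl(0°)/Br(60°) gauche 0.8; CH2Cl(0°)/Ph(300°) gauche 1.2; tBu(240°)/Ph(300°) gauche 1.7 → 3.7 kcal/mol.
D (eclipsed): CH2Cl(0°)/H(0°) eclipsed 2.0; H(120°)/Ph(120°) eclipsed 2.2; tBu(240°)/Br(240°) eclipsed 4.5 → 8.7 kcal/mol.
E (eclipsed): CH2Cl(0°)/Ph(0°) eclipsed 3.6; H(120°)/Br(120°) eclipsed 1.6; tBu(240°)/H(240°) eclipsed 2.0 → 7.2 kcal/mol.
C has the lowest total (3.7 kcal/mol).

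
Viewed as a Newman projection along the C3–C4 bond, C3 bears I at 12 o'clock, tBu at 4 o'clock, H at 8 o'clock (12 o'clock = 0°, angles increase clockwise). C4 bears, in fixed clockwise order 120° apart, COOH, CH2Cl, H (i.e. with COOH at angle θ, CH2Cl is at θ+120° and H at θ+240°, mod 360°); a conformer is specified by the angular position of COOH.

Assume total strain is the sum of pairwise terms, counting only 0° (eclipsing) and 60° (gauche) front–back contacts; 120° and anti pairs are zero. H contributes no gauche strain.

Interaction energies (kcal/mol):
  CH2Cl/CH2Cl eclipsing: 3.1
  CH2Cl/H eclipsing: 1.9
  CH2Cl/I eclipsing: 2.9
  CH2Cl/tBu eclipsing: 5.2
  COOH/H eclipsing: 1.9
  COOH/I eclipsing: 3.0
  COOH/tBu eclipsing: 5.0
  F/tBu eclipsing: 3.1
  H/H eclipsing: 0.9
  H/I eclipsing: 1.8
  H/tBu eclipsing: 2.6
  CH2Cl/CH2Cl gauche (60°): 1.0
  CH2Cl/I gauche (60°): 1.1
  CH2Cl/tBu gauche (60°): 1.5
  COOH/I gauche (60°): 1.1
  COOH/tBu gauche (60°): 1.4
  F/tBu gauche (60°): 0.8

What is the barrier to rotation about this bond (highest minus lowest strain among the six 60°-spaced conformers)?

COOH at 0° is eclipsed. I at 0° is eclipsed with COOH at 0° (3.0); tBu at 120° is eclipsed with CH2Cl at 120° (5.2); H at 240° is eclipsed with H at 240° (0.9). Total 9.1 kcal/mol.
COOH at 60° is staggered. I at 0° is gauche with COOH at 60° (1.1); tBu at 120° is gauche with COOH at 60° (1.4); tBu at 120° is gauche with CH2Cl at 180° (1.5). Total 4.0 kcal/mol.
COOH at 120° is eclipsed. I at 0° is eclipsed with H at 0° (1.8); tBu at 120° is eclipsed with COOH at 120° (5.0); H at 240° is eclipsed with CH2Cl at 240° (1.9). Total 8.7 kcal/mol.
COOH at 180° is staggered. I at 0° is gauche with CH2Cl at 300° (1.1); tBu at 120° is gauche with COOH at 180° (1.4). Total 2.5 kcal/mol.
COOH at 240° is eclipsed. I at 0° is eclipsed with CH2Cl at 0° (2.9); tBu at 120° is eclipsed with H at 120° (2.6); H at 240° is eclipsed with COOH at 240° (1.9). Total 7.4 kcal/mol.
COOH at 300° is staggered. I at 0° is gauche with COOH at 300° (1.1); I at 0° is gauche with CH2Cl at 60° (1.1); tBu at 120° is gauche with CH2Cl at 60° (1.5). Total 3.7 kcal/mol.
Max at 0° (9.1 kcal/mol), min at 180° (2.5 kcal/mol); barrier = 6.6 kcal/mol.

6.6 kcal/mol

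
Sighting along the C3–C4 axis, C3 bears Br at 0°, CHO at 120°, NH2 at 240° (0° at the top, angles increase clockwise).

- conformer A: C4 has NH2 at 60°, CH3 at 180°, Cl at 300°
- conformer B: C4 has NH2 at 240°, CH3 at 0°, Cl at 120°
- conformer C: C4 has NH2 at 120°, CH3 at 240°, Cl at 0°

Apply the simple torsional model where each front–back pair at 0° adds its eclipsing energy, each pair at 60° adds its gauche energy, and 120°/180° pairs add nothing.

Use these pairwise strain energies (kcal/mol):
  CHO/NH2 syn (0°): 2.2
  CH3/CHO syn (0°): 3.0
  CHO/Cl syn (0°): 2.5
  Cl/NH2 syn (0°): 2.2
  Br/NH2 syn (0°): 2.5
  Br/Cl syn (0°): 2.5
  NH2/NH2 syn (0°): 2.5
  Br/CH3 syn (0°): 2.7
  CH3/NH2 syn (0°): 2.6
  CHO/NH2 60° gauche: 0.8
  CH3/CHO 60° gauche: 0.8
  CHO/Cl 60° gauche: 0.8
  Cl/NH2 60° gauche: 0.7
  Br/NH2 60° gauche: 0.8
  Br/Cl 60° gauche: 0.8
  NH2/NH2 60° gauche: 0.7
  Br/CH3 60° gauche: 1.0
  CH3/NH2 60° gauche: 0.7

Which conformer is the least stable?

B

A (staggered): Br–NH2 gauche, Br–Cl gauche, CHO–NH2 gauche, CHO–CH3 gauche, NH2–CH3 gauche, NH2–Cl gauche; 0.8 + 0.8 + 0.8 + 0.8 + 0.7 + 0.7 = 4.6 kcal/mol.
B (eclipsed): Br–CH3 eclipsed, CHO–Cl eclipsed, NH2–NH2 eclipsed; 2.7 + 2.5 + 2.5 = 7.7 kcal/mol.
C (eclipsed): Br–Cl eclipsed, CHO–NH2 eclipsed, NH2–CH3 eclipsed; 2.5 + 2.2 + 2.6 = 7.3 kcal/mol.
B has the highest total (7.7 kcal/mol).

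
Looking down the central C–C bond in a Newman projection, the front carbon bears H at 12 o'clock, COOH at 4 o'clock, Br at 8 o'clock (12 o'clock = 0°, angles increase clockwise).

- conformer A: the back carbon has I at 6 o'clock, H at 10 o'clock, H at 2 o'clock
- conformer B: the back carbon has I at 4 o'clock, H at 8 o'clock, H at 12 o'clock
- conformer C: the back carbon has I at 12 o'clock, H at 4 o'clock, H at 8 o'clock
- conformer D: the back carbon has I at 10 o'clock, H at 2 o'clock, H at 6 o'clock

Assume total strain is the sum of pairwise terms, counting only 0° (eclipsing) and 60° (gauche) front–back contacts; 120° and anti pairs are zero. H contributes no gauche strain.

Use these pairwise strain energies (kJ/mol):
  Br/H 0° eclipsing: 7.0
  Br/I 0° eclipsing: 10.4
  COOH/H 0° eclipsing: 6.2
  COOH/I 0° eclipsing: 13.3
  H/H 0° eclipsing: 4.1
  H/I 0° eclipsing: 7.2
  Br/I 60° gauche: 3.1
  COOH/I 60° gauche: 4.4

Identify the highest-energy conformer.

A is staggered. COOH at 120° is gauche with I at 180° (4.4); Br at 240° is gauche with I at 180° (3.1). Total 7.5 kJ/mol.
B is eclipsed. H at 0° is eclipsed with H at 0° (4.1); COOH at 120° is eclipsed with I at 120° (13.3); Br at 240° is eclipsed with H at 240° (7.0). Total 24.4 kJ/mol.
C is eclipsed. H at 0° is eclipsed with I at 0° (7.2); COOH at 120° is eclipsed with H at 120° (6.2); Br at 240° is eclipsed with H at 240° (7.0). Total 20.4 kJ/mol.
D is staggered. Br at 240° is gauche with I at 300° (3.1). Total 3.1 kJ/mol.
B has the highest total (24.4 kJ/mol).

B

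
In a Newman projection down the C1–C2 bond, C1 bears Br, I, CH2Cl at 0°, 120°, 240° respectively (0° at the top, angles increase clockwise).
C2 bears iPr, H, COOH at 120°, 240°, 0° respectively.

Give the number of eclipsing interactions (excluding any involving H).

2

Non-H eclipsing pairs: Br(0°)/COOH(0°); I(120°)/iPr(120°) — 2 interactions.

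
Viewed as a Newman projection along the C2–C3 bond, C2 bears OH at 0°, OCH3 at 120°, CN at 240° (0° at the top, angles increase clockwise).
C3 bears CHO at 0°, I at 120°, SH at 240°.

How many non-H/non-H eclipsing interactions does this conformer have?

Non-H eclipsing pairs: OH(0°)/CHO(0°); OCH3(120°)/I(120°); CN(240°)/SH(240°) — 3 interactions.

3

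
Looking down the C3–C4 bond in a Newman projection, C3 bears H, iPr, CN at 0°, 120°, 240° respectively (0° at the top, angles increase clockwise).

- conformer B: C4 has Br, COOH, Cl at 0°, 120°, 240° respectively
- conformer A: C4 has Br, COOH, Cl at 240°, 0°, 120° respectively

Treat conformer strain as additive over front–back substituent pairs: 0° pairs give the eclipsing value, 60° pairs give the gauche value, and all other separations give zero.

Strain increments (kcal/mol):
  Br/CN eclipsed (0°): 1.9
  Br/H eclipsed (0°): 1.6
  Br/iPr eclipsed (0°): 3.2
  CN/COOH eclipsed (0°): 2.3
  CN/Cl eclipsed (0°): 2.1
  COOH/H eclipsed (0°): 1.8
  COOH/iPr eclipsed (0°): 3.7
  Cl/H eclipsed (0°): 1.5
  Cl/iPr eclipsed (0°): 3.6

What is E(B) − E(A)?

B (eclipsed): H(0°)/Br(0°) eclipsed 1.6; iPr(120°)/COOH(120°) eclipsed 3.7; CN(240°)/Cl(240°) eclipsed 2.1 → 7.4 kcal/mol.
A (eclipsed): H(0°)/COOH(0°) eclipsed 1.8; iPr(120°)/Cl(120°) eclipsed 3.6; CN(240°)/Br(240°) eclipsed 1.9 → 7.3 kcal/mol.
E(B) − E(A) = 7.4 − 7.3 = +0.1 kcal/mol.

+0.1 kcal/mol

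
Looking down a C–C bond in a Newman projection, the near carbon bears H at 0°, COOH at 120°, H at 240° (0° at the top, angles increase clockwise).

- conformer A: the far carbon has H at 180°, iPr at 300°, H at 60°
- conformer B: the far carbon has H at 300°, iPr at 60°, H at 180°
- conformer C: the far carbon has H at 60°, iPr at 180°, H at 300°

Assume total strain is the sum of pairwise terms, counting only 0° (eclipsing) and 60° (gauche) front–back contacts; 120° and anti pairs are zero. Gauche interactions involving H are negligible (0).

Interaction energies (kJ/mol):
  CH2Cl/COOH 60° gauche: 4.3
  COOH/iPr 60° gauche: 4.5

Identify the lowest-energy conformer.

A

A (staggered): no non-H gauche contacts → 0.0 kJ/mol.
B is staggered. COOH at 120° is gauche with iPr at 60° (4.5). Total 4.5 kJ/mol.
C is staggered. COOH at 120° is gauche with iPr at 180° (4.5). Total 4.5 kJ/mol.
A has the lowest total (0.0 kJ/mol).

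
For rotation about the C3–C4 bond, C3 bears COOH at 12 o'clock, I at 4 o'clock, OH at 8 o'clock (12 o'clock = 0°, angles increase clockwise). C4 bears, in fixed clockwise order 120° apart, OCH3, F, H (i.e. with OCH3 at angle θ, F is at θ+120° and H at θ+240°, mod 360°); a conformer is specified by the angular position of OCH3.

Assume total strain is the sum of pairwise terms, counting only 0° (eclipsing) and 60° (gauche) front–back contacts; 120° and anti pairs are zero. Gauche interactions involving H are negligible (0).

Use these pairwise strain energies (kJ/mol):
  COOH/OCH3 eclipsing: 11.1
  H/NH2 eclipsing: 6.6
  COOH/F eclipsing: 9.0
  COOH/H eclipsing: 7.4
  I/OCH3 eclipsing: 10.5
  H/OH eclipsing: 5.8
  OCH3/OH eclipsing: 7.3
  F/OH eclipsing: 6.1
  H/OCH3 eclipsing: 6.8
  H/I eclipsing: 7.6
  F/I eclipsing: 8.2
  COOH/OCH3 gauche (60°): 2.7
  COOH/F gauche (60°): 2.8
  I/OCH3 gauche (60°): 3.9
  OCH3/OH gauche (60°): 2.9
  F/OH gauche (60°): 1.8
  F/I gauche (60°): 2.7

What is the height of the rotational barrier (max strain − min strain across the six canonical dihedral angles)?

OCH3 at 0° (eclipsed): COOH–OCH3 eclipsed, I–F eclipsed, OH–H eclipsed; 11.1 + 8.2 + 5.8 = 25.1 kJ/mol.
OCH3 at 60° (staggered): COOH–OCH3 gauche, I–OCH3 gauche, I–F gauche, OH–F gauche; 2.7 + 3.9 + 2.7 + 1.8 = 11.1 kJ/mol.
OCH3 at 120° (eclipsed): COOH–H eclipsed, I–OCH3 eclipsed, OH–F eclipsed; 7.4 + 10.5 + 6.1 = 24.0 kJ/mol.
OCH3 at 180° (staggered): COOH–F gauche, I–OCH3 gauche, OH–OCH3 gauche, OH–F gauche; 2.8 + 3.9 + 2.9 + 1.8 = 11.4 kJ/mol.
OCH3 at 240° (eclipsed): COOH–F eclipsed, I–H eclipsed, OH–OCH3 eclipsed; 9.0 + 7.6 + 7.3 = 23.9 kJ/mol.
OCH3 at 300° (staggered): COOH–OCH3 gauche, COOH–F gauche, I–F gauche, OH–OCH3 gauche; 2.7 + 2.8 + 2.7 + 2.9 = 11.1 kJ/mol.
Max at 0° (25.1 kJ/mol), min at 60° (11.1 kJ/mol); barrier = 14.0 kJ/mol.

14.0 kJ/mol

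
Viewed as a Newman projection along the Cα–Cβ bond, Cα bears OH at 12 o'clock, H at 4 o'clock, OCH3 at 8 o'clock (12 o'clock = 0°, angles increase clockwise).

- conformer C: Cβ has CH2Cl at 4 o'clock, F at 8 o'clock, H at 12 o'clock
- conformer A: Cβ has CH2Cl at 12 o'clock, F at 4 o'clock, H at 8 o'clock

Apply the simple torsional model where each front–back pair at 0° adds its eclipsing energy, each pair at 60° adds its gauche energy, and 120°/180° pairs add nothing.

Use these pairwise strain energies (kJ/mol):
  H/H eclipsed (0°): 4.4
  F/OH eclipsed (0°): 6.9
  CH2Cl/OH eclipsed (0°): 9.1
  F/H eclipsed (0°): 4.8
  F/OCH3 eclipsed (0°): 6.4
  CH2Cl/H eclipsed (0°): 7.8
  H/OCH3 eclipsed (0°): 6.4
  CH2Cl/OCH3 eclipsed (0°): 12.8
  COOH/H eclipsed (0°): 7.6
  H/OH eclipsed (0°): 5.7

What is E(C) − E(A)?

-0.4 kJ/mol

C (eclipsed): OH(0°)/H(0°) eclipsed 5.7; H(120°)/CH2Cl(120°) eclipsed 7.8; OCH3(240°)/F(240°) eclipsed 6.4 → 19.9 kJ/mol.
A (eclipsed): OH(0°)/CH2Cl(0°) eclipsed 9.1; H(120°)/F(120°) eclipsed 4.8; OCH3(240°)/H(240°) eclipsed 6.4 → 20.3 kJ/mol.
E(C) − E(A) = 19.9 − 20.3 = -0.4 kJ/mol.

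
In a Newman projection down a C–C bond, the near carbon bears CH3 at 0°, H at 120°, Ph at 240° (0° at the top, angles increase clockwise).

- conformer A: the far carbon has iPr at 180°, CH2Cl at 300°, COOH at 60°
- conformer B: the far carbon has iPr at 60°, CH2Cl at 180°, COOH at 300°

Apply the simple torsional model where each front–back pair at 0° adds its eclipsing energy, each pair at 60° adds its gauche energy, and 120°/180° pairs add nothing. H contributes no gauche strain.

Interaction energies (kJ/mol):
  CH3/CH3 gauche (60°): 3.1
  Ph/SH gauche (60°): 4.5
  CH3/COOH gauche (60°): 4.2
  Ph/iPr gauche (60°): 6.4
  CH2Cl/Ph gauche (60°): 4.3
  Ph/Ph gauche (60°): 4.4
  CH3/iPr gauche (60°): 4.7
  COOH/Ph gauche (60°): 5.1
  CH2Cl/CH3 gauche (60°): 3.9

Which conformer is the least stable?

A

A (staggered): CH3(0°)/CH2Cl(300°) gauche 3.9; CH3(0°)/COOH(60°) gauche 4.2; Ph(240°)/iPr(180°) gauche 6.4; Ph(240°)/CH2Cl(300°) gauche 4.3 → 18.8 kJ/mol.
B (staggered): CH3(0°)/iPr(60°) gauche 4.7; CH3(0°)/COOH(300°) gauche 4.2; Ph(240°)/CH2Cl(180°) gauche 4.3; Ph(240°)/COOH(300°) gauche 5.1 → 18.3 kJ/mol.
A has the highest total (18.8 kJ/mol).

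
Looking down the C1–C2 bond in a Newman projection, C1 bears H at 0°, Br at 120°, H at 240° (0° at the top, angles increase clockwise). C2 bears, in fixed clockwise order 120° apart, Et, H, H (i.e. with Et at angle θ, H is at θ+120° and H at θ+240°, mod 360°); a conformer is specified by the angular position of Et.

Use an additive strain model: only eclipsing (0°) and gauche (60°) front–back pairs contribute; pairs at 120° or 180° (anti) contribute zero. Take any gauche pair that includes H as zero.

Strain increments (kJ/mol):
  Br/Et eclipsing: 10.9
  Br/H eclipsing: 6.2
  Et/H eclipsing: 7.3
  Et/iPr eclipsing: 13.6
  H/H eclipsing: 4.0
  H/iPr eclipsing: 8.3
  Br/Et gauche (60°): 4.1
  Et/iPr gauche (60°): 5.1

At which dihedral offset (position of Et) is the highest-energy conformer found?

120°

Et at 0° is eclipsed. H at 0° is eclipsed with Et at 0° (7.3); Br at 120° is eclipsed with H at 120° (6.2); H at 240° is eclipsed with H at 240° (4.0). Total 17.5 kJ/mol.
Et at 60° is staggered. Br at 120° is gauche with Et at 60° (4.1). Total 4.1 kJ/mol.
Et at 120° is eclipsed. H at 0° is eclipsed with H at 0° (4.0); Br at 120° is eclipsed with Et at 120° (10.9); H at 240° is eclipsed with H at 240° (4.0). Total 18.9 kJ/mol.
Et at 180° is staggered. Br at 120° is gauche with Et at 180° (4.1). Total 4.1 kJ/mol.
Et at 240° is eclipsed. H at 0° is eclipsed with H at 0° (4.0); Br at 120° is eclipsed with H at 120° (6.2); H at 240° is eclipsed with Et at 240° (7.3). Total 17.5 kJ/mol.
Et at 300° (staggered): no non-H gauche contacts → 0.0 kJ/mol.
The maximum (18.9 kJ/mol) occurs with Et at 120°.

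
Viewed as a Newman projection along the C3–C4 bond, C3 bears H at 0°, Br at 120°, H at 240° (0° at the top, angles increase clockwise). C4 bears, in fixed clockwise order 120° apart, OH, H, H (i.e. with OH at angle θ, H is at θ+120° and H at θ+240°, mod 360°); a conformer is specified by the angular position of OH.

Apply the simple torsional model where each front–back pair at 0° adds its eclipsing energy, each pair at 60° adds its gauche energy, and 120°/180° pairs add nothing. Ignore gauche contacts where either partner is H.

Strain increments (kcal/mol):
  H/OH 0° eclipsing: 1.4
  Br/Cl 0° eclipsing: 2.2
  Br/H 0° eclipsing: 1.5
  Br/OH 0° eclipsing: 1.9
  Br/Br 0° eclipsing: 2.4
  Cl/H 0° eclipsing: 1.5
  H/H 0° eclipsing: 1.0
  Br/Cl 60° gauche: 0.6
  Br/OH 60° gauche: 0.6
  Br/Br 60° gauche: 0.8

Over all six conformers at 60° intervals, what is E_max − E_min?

3.9 kcal/mol

OH at 0° (eclipsed): H(0°)/OH(0°) eclipsed 1.4; Br(120°)/H(120°) eclipsed 1.5; H(240°)/H(240°) eclipsed 1.0 → 3.9 kcal/mol.
OH at 60° (staggered): Br(120°)/OH(60°) gauche 0.6 → 0.6 kcal/mol.
OH at 120° (eclipsed): H(0°)/H(0°) eclipsed 1.0; Br(120°)/OH(120°) eclipsed 1.9; H(240°)/H(240°) eclipsed 1.0 → 3.9 kcal/mol.
OH at 180° (staggered): Br(120°)/OH(180°) gauche 0.6 → 0.6 kcal/mol.
OH at 240° (eclipsed): H(0°)/H(0°) eclipsed 1.0; Br(120°)/H(120°) eclipsed 1.5; H(240°)/OH(240°) eclipsed 1.4 → 3.9 kcal/mol.
OH at 300° (staggered): no non-H gauche contacts → 0.0 kcal/mol.
Max at 0° (3.9 kcal/mol), min at 300° (0.0 kcal/mol); barrier = 3.9 kcal/mol.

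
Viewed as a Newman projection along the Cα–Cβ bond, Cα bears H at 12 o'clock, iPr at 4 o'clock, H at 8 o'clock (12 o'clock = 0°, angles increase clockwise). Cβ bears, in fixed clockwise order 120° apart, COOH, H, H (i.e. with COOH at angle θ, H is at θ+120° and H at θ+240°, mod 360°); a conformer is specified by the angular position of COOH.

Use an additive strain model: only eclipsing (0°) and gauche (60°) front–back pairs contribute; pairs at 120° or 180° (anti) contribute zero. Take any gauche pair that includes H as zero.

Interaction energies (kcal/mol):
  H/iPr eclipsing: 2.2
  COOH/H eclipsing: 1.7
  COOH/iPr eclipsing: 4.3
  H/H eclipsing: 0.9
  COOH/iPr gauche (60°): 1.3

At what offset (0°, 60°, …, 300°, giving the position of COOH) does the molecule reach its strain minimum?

300°

COOH at 0° is eclipsed. H at 0° is eclipsed with COOH at 0° (1.7); iPr at 120° is eclipsed with H at 120° (2.2); H at 240° is eclipsed with H at 240° (0.9). Total 4.8 kcal/mol.
COOH at 60° is staggered. iPr at 120° is gauche with COOH at 60° (1.3). Total 1.3 kcal/mol.
COOH at 120° is eclipsed. H at 0° is eclipsed with H at 0° (0.9); iPr at 120° is eclipsed with COOH at 120° (4.3); H at 240° is eclipsed with H at 240° (0.9). Total 6.1 kcal/mol.
COOH at 180° is staggered. iPr at 120° is gauche with COOH at 180° (1.3). Total 1.3 kcal/mol.
COOH at 240° is eclipsed. H at 0° is eclipsed with H at 0° (0.9); iPr at 120° is eclipsed with H at 120° (2.2); H at 240° is eclipsed with COOH at 240° (1.7). Total 4.8 kcal/mol.
COOH at 300° (staggered): no non-H gauche contacts → 0.0 kcal/mol.
The minimum (0.0 kcal/mol) occurs with COOH at 300°.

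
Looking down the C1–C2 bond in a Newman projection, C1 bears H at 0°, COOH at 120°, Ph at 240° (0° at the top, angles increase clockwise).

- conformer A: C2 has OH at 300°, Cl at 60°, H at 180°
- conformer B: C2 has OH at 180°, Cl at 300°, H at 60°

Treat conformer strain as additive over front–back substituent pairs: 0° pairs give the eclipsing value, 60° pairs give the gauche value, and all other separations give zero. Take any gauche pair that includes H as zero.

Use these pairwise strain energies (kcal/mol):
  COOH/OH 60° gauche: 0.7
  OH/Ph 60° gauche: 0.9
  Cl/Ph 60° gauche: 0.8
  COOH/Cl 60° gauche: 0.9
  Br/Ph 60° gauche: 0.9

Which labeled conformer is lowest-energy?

A (staggered): COOH(120°)/Cl(60°) gauche 0.9; Ph(240°)/OH(300°) gauche 0.9 → 1.8 kcal/mol.
B (staggered): COOH(120°)/OH(180°) gauche 0.7; Ph(240°)/OH(180°) gauche 0.9; Ph(240°)/Cl(300°) gauche 0.8 → 2.4 kcal/mol.
A has the lowest total (1.8 kcal/mol).

A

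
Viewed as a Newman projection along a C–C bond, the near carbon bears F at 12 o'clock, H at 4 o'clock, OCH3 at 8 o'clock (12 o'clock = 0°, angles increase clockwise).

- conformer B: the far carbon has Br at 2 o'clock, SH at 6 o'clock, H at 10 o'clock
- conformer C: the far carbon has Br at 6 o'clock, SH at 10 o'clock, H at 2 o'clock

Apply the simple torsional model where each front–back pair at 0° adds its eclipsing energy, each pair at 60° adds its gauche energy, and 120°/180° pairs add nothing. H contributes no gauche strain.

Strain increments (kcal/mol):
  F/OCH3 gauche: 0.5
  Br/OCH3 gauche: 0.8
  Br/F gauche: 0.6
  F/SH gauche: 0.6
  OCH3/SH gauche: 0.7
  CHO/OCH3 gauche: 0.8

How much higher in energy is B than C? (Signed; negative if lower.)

B (staggered): F–Br gauche, OCH3–SH gauche; 0.6 + 0.7 = 1.3 kcal/mol.
C (staggered): F–SH gauche, OCH3–Br gauche, OCH3–SH gauche; 0.6 + 0.8 + 0.7 = 2.1 kcal/mol.
E(B) − E(C) = 1.3 − 2.1 = -0.8 kcal/mol.

-0.8 kcal/mol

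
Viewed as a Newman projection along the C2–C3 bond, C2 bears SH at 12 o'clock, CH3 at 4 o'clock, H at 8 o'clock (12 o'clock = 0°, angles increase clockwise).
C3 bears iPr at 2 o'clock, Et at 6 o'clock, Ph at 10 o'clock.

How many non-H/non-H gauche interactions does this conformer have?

4

Non-H gauche pairs: SH(0°)/iPr(60°); SH(0°)/Ph(300°); CH3(120°)/iPr(60°); CH3(120°)/Et(180°) — 4 interactions.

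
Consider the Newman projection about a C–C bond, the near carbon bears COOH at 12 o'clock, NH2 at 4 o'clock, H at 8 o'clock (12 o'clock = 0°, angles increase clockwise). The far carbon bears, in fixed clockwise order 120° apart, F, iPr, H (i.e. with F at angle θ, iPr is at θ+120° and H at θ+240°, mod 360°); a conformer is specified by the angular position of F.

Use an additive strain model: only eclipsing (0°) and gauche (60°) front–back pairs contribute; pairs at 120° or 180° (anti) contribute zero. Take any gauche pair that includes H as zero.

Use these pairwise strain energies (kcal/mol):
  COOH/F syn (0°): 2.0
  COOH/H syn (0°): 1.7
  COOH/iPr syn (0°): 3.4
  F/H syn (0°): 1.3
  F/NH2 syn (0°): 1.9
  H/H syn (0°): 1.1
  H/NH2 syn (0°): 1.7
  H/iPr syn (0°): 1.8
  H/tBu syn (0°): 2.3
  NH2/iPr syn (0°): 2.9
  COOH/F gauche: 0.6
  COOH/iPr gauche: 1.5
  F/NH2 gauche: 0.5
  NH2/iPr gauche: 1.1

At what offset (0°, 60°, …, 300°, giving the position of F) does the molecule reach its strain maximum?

F at 0° (eclipsed): COOH(0°)/F(0°) eclipsed 2.0; NH2(120°)/iPr(120°) eclipsed 2.9; H(240°)/H(240°) eclipsed 1.1 → 6.0 kcal/mol.
F at 60° (staggered): COOH(0°)/F(60°) gauche 0.6; NH2(120°)/F(60°) gauche 0.5; NH2(120°)/iPr(180°) gauche 1.1 → 2.2 kcal/mol.
F at 120° (eclipsed): COOH(0°)/H(0°) eclipsed 1.7; NH2(120°)/F(120°) eclipsed 1.9; H(240°)/iPr(240°) eclipsed 1.8 → 5.4 kcal/mol.
F at 180° (staggered): COOH(0°)/iPr(300°) gauche 1.5; NH2(120°)/F(180°) gauche 0.5 → 2.0 kcal/mol.
F at 240° (eclipsed): COOH(0°)/iPr(0°) eclipsed 3.4; NH2(120°)/H(120°) eclipsed 1.7; H(240°)/F(240°) eclipsed 1.3 → 6.4 kcal/mol.
F at 300° (staggered): COOH(0°)/F(300°) gauche 0.6; COOH(0°)/iPr(60°) gauche 1.5; NH2(120°)/iPr(60°) gauche 1.1 → 3.2 kcal/mol.
The maximum (6.4 kcal/mol) occurs with F at 240°.

240°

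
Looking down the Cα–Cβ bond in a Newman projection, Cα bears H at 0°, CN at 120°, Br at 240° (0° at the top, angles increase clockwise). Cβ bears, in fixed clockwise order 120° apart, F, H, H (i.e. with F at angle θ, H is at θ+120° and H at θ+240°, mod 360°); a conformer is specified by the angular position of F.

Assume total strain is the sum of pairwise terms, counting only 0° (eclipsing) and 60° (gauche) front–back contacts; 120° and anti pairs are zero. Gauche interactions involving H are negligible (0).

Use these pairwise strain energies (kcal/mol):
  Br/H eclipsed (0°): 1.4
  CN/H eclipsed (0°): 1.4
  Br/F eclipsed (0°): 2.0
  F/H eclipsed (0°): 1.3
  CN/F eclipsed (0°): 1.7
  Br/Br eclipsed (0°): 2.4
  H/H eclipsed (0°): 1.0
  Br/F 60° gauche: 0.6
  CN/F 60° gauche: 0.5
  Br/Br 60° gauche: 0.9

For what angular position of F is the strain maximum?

240°

F at 0° (eclipsed): H–F eclipsed, CN–H eclipsed, Br–H eclipsed; 1.3 + 1.4 + 1.4 = 4.1 kcal/mol.
F at 60° (staggered): CN–F gauche; 0.5 = 0.5 kcal/mol.
F at 120° (eclipsed): H–H eclipsed, CN–F eclipsed, Br–H eclipsed; 1.0 + 1.7 + 1.4 = 4.1 kcal/mol.
F at 180° (staggered): CN–F gauche, Br–F gauche; 0.5 + 0.6 = 1.1 kcal/mol.
F at 240° (eclipsed): H–H eclipsed, CN–H eclipsed, Br–F eclipsed; 1.0 + 1.4 + 2.0 = 4.4 kcal/mol.
F at 300° (staggered): Br–F gauche; 0.6 = 0.6 kcal/mol.
The maximum (4.4 kcal/mol) occurs with F at 240°.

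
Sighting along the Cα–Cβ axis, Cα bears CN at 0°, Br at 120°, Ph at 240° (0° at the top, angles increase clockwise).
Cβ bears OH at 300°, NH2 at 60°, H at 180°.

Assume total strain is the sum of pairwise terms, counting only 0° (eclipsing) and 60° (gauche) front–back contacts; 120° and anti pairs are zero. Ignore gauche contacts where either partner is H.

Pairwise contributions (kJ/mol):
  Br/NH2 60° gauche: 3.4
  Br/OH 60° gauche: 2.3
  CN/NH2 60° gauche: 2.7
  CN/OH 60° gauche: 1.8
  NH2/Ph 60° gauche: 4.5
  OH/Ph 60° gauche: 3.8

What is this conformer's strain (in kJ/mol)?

This conformer (staggered): CN(0°)/OH(300°) gauche 1.8; CN(0°)/NH2(60°) gauche 2.7; Br(120°)/NH2(60°) gauche 3.4; Ph(240°)/OH(300°) gauche 3.8 → 11.7 kJ/mol.

11.7 kJ/mol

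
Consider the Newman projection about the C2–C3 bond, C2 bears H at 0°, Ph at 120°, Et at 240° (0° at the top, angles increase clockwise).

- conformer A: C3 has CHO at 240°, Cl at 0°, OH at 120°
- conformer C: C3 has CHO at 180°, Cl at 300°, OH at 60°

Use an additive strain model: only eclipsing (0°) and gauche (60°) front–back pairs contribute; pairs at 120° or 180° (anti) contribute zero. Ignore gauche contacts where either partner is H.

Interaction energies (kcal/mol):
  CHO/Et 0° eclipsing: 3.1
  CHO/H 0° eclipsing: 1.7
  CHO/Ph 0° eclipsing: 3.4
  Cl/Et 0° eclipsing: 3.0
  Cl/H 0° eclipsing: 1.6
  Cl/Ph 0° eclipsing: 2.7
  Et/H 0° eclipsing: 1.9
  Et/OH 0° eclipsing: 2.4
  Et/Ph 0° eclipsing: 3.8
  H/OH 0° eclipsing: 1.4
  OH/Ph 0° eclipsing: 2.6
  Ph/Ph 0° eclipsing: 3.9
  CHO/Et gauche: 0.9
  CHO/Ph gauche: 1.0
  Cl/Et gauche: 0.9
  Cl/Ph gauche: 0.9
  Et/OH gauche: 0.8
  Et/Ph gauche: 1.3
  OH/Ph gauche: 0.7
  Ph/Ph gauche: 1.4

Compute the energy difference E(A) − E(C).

A (eclipsed): H(0°)/Cl(0°) eclipsed 1.6; Ph(120°)/OH(120°) eclipsed 2.6; Et(240°)/CHO(240°) eclipsed 3.1 → 7.3 kcal/mol.
C (staggered): Ph(120°)/CHO(180°) gauche 1.0; Ph(120°)/OH(60°) gauche 0.7; Et(240°)/CHO(180°) gauche 0.9; Et(240°)/Cl(300°) gauche 0.9 → 3.5 kcal/mol.
E(A) − E(C) = 7.3 − 3.5 = +3.8 kcal/mol.

+3.8 kcal/mol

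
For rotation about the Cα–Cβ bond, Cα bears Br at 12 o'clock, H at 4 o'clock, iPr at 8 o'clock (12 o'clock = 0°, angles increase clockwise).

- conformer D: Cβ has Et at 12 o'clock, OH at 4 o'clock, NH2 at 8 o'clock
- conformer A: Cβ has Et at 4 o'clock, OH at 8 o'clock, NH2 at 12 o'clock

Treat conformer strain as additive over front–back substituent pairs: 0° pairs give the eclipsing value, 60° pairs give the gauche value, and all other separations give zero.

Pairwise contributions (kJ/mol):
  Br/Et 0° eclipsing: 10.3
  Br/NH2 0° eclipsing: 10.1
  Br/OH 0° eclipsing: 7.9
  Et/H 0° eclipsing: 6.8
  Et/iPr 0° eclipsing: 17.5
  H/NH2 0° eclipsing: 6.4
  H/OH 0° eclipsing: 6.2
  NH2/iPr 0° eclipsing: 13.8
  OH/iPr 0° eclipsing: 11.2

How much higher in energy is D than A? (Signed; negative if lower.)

D (eclipsed): Br–Et eclipsed, H–OH eclipsed, iPr–NH2 eclipsed; 10.3 + 6.2 + 13.8 = 30.3 kJ/mol.
A (eclipsed): Br–NH2 eclipsed, H–Et eclipsed, iPr–OH eclipsed; 10.1 + 6.8 + 11.2 = 28.1 kJ/mol.
E(D) − E(A) = 30.3 − 28.1 = +2.2 kJ/mol.

+2.2 kJ/mol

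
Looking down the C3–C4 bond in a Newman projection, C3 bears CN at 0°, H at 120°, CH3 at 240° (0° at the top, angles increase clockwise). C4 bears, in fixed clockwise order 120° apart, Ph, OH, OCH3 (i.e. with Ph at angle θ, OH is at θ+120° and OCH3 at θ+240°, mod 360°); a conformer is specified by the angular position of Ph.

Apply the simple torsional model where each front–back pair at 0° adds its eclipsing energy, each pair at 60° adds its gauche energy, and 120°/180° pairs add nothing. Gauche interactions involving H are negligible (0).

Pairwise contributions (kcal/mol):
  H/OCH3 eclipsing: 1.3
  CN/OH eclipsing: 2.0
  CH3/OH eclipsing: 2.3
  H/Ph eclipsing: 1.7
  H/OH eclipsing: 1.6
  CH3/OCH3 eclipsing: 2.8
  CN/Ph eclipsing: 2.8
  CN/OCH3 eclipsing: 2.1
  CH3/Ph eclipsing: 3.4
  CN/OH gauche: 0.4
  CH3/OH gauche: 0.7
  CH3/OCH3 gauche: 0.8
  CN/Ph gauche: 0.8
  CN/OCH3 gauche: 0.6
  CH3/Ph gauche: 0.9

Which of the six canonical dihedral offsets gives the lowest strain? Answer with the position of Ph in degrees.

180°

Ph at 0° is eclipsed. CN at 0° is eclipsed with Ph at 0° (2.8); H at 120° is eclipsed with OH at 120° (1.6); CH3 at 240° is eclipsed with OCH3 at 240° (2.8). Total 7.2 kcal/mol.
Ph at 60° is staggered. CN at 0° is gauche with Ph at 60° (0.8); CN at 0° is gauche with OCH3 at 300° (0.6); CH3 at 240° is gauche with OH at 180° (0.7); CH3 at 240° is gauche with OCH3 at 300° (0.8). Total 2.9 kcal/mol.
Ph at 120° is eclipsed. CN at 0° is eclipsed with OCH3 at 0° (2.1); H at 120° is eclipsed with Ph at 120° (1.7); CH3 at 240° is eclipsed with OH at 240° (2.3). Total 6.1 kcal/mol.
Ph at 180° is staggered. CN at 0° is gauche with OH at 300° (0.4); CN at 0° is gauche with OCH3 at 60° (0.6); CH3 at 240° is gauche with Ph at 180° (0.9); CH3 at 240° is gauche with OH at 300° (0.7). Total 2.6 kcal/mol.
Ph at 240° is eclipsed. CN at 0° is eclipsed with OH at 0° (2.0); H at 120° is eclipsed with OCH3 at 120° (1.3); CH3 at 240° is eclipsed with Ph at 240° (3.4). Total 6.7 kcal/mol.
Ph at 300° is staggered. CN at 0° is gauche with Ph at 300° (0.8); CN at 0° is gauche with OH at 60° (0.4); CH3 at 240° is gauche with Ph at 300° (0.9); CH3 at 240° is gauche with OCH3 at 180° (0.8). Total 2.9 kcal/mol.
The minimum (2.6 kcal/mol) occurs with Ph at 180°.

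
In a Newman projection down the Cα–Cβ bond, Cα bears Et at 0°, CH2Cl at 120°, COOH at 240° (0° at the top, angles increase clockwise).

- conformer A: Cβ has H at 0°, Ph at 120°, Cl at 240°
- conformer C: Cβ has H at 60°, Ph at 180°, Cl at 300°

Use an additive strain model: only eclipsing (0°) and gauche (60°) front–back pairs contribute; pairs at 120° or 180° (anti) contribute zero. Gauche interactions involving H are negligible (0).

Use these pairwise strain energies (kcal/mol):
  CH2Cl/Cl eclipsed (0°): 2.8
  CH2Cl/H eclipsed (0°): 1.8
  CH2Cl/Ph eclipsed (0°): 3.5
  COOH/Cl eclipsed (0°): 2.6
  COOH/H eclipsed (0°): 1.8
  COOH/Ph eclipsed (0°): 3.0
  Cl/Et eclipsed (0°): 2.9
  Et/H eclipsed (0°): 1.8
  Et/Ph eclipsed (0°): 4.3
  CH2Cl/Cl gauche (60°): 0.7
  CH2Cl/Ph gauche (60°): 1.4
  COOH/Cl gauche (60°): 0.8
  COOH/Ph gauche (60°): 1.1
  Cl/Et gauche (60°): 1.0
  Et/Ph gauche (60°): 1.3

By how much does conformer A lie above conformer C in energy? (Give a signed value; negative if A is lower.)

A (eclipsed): Et–H eclipsed, CH2Cl–Ph eclipsed, COOH–Cl eclipsed; 1.8 + 3.5 + 2.6 = 7.9 kcal/mol.
C (staggered): Et–Cl gauche, CH2Cl–Ph gauche, COOH–Ph gauche, COOH–Cl gauche; 1.0 + 1.4 + 1.1 + 0.8 = 4.3 kcal/mol.
E(A) − E(C) = 7.9 − 4.3 = +3.6 kcal/mol.

+3.6 kcal/mol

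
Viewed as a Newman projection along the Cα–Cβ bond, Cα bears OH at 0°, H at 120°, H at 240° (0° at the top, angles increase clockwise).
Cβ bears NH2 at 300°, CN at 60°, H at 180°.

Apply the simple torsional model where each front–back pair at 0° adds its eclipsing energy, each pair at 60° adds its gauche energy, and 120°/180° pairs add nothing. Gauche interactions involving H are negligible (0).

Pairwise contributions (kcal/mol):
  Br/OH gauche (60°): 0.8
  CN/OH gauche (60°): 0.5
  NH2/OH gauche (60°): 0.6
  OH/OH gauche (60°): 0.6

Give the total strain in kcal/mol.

1.1 kcal/mol

This conformer (staggered): OH(0°)/NH2(300°) gauche 0.6; OH(0°)/CN(60°) gauche 0.5 → 1.1 kcal/mol.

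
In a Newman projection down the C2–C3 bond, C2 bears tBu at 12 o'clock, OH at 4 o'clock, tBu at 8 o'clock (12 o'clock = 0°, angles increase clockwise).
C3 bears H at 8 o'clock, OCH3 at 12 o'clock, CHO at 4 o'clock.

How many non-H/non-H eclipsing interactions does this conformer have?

Non-H eclipsing pairs: tBu(0°)/OCH3(0°); OH(120°)/CHO(120°) — 2 interactions.

2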